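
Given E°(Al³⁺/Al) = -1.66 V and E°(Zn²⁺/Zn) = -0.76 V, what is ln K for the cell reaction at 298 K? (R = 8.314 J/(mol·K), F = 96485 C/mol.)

ln K = 210.3

E°_cell = -0.76 − (-1.66) = 0.90 V, with n = 6 electrons transferred.
At equilibrium E = 0, so the Nernst equation gives ln K = nFE°/RT = (6)(96485)(0.90)/((8.314)(298)) = 210.29.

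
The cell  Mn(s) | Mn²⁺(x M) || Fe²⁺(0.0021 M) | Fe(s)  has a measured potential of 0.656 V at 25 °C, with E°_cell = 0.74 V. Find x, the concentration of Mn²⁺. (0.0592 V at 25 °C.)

1.4 M

From the Nernst equation, log Q = n(E° − E)/0.0592 = 2(0.74 − 0.656)/0.0592 = 2.838, so Q = 688.
With Q = [Mn²⁺]/[Fe²⁺] and the known concentrations, [Mn²⁺] in the numerator gives [Mn²⁺] = 1.4 M.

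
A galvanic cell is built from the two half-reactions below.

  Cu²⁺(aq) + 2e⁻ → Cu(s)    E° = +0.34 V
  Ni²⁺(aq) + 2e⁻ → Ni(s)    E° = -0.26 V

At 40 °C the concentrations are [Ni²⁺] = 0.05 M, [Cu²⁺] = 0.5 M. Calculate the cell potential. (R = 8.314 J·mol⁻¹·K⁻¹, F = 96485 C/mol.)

0.631 V

The Cu²⁺/Cu couple has the higher reduction potential and acts as the cathode, so E°_cell = +0.34 − (-0.26) = 0.60 V.
Balancing electrons gives n = 2; the reaction quotient is Q = [Ni²⁺]/[Cu²⁺] = 0.100.
E = E° − (RT/nF) ln Q = 0.60 − (8.314×313)/(2×96485) × (-2.303) = 0.600 + 0.031 = 0.631 V.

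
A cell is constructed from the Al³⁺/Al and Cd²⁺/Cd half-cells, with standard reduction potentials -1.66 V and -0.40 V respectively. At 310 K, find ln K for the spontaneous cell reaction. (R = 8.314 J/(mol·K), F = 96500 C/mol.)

E°_cell = -0.40 − (-1.66) = 1.26 V, with n = 6 electrons transferred.
At equilibrium E = 0, so the Nernst equation gives ln K = nFE°/RT = (6)(96500)(1.26)/((8.314)(310)) = 283.06.

ln K = 283.1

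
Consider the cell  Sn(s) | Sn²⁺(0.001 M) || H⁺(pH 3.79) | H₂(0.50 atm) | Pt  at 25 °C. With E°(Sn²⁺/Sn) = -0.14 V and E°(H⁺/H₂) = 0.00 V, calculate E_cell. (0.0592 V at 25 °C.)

The hydrogen couple is the cathode, so E°_cell = 0.14 V; n = 2.
[H⁺] = 10^(−3.79) = 1.6 × 10^-4 M, and Q = [Sn²⁺]·P(H₂) / [H⁺]^2 = 1.9 × 10^4.
E = E° − (0.0592/2) log Q = 0.14 − (0.0592/2)(4.279) = 0.013 V.

0.013 V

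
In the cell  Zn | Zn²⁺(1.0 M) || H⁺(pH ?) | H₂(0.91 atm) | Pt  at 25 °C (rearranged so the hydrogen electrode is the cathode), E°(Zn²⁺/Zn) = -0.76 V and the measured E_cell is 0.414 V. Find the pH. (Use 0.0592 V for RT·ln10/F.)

E°_cell = 0.76 V and n = 2.
log Q = n(E° − E)/0.0592 = 2×(0.76 − 0.414)/0.0592 = 11.689.
With Q = [Zn²⁺]·P(H₂) / [H⁺]^2, solving for [H⁺] gives log[H⁺] = -5.865, so pH = 5.87.

pH = 5.87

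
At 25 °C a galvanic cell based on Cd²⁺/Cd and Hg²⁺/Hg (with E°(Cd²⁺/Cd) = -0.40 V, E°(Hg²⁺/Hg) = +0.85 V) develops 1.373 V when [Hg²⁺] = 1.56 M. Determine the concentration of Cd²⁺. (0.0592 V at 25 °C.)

From the Nernst equation, log Q = n(E° − E)/0.0592 = 2(1.25 − 1.373)/0.0592 = -4.155, so Q = 6.99 × 10^-5.
With Q = [Cd²⁺]/[Hg²⁺] and the known concentrations, [Cd²⁺] in the numerator gives [Cd²⁺] = 1.1 × 10^-4 M.

1.1 × 10^-4 M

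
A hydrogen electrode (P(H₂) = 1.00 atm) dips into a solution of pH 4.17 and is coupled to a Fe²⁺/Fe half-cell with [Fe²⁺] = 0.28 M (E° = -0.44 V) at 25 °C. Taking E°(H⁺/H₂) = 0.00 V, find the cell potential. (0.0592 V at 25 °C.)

The hydrogen couple is the cathode, so E°_cell = 0.44 V; n = 2.
[H⁺] = 10^(−4.17) = 6.8 × 10^-5 M, and Q = [Fe²⁺]·P(H₂) / [H⁺]^2 = 6.13 × 10^7.
E = E° − (0.0592/2) log Q = 0.44 − (0.0592/2)(7.787) = 0.210 V.

0.21 V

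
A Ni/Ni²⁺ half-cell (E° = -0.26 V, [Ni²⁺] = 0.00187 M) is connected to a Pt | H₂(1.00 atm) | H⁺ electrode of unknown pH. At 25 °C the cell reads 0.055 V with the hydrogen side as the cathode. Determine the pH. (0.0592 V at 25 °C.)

E°_cell = 0.26 V and n = 2.
log Q = n(E° − E)/0.0592 = 2×(0.26 − 0.055)/0.0592 = 6.926.
With Q = [Ni²⁺]·P(H₂) / [H⁺]^2, solving for [H⁺] gives log[H⁺] = -4.827, so pH = 4.83.

pH = 4.83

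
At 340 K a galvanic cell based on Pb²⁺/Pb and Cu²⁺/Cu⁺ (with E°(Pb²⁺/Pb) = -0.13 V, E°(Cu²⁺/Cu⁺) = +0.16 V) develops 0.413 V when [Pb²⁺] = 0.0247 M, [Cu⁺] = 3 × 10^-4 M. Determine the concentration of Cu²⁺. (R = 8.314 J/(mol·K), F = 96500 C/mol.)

From the Nernst equation, ln Q = nF(E° − E)/RT = 2×96500×(0.29 − 0.413)/(8.314×340) = -8.398, so Q = 2.25 × 10^-4.
With Q = [Pb²⁺]·[Cu⁺]^2/[Cu²⁺]^2 and the known concentrations, [Cu²⁺]^2 in the denominator gives [Cu²⁺] = 0.0031 M.

0.0031 M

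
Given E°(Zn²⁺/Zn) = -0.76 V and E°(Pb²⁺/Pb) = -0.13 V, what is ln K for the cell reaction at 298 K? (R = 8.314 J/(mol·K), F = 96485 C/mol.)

E°_cell = -0.13 − (-0.76) = 0.63 V, with n = 2 electrons transferred.
At equilibrium E = 0, so the Nernst equation gives ln K = nFE°/RT = (2)(96485)(0.63)/((8.314)(298)) = 49.07.

ln K = 49.1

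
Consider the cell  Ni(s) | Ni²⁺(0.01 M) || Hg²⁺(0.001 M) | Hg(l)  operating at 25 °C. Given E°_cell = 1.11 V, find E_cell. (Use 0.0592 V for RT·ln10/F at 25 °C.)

1.08 V

Balancing electrons gives n = 2; the reaction quotient is Q = [Ni²⁺]/[Hg²⁺] = 10.0.
At 25 °C, E = E° − (0.0592/n) log Q = 1.11 − (0.0592/2)(1.000) = 1.110 − 0.030 = 1.080 V.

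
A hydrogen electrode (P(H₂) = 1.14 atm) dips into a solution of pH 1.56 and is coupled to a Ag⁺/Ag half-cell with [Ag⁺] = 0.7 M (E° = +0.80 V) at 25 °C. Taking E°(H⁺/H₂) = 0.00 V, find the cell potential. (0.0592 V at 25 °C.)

The Ag⁺/Ag couple is the cathode, so E°_cell = 0.80 V; n = 2.
[H⁺] = 10^(−1.56) = 0.028 M, and Q = [H⁺]^2 / ([Ag⁺]^2·P(H₂)) = 0.00136.
E = E° − (0.0592/2) log Q = 0.80 − (0.0592/2)(-2.867) = 0.885 V.

0.88 V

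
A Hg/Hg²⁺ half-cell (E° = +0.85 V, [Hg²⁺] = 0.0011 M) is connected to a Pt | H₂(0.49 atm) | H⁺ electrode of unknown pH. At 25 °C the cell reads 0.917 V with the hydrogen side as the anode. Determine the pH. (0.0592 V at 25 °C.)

E°_cell = 0.85 V and n = 2.
log Q = n(E° − E)/0.0592 = 2×(0.85 − 0.917)/0.0592 = -2.264.
With Q = [H⁺]^2 / ([Hg²⁺]·P(H₂)), solving for [H⁺] gives log[H⁺] = -2.766, so pH = 2.77.

pH = 2.77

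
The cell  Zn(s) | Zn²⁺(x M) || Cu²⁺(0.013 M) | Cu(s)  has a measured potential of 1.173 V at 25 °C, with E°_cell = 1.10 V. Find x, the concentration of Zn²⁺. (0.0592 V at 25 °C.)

From the Nernst equation, log Q = n(E° − E)/0.0592 = 2(1.10 − 1.173)/0.0592 = -2.466, so Q = 0.00342.
With Q = [Zn²⁺]/[Cu²⁺] and the known concentrations, [Zn²⁺] in the numerator gives [Zn²⁺] = 4.4 × 10^-5 M.

4.4 × 10^-5 M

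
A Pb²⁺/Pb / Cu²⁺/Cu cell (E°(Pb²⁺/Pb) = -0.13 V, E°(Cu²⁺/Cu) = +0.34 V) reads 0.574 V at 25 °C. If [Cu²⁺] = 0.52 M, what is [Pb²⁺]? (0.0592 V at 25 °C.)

1.6 × 10^-4 M

From the Nernst equation, log Q = n(E° − E)/0.0592 = 2(0.47 − 0.574)/0.0592 = -3.514, so Q = 3.07 × 10^-4.
With Q = [Pb²⁺]/[Cu²⁺] and the known concentrations, [Pb²⁺] in the numerator gives [Pb²⁺] = 1.6 × 10^-4 M.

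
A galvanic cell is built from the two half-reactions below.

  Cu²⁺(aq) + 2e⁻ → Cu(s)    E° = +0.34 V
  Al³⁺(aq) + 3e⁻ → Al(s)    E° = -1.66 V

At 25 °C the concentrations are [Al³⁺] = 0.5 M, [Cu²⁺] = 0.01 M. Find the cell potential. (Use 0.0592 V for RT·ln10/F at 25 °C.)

1.95 V

The Cu²⁺/Cu couple has the higher reduction potential and acts as the cathode, so E°_cell = +0.34 − (-1.66) = 2.00 V.
Balancing electrons gives n = 6; the reaction quotient is Q = [Al³⁺]^2/[Cu²⁺]^3 = 2.5 × 10^5.
At 25 °C, E = E° − (0.0592/n) log Q = 2.00 − (0.0592/6)(5.398) = 2.000 − 0.053 = 1.947 V.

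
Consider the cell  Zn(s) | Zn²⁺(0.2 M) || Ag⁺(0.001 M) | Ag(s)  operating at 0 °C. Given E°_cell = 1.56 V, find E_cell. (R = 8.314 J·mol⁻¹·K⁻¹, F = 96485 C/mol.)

1.42 V

Balancing electrons gives n = 2; the reaction quotient is Q = [Zn²⁺]/[Ag⁺]^2 = 2 × 10^5.
E = E° − (RT/nF) ln Q = 1.56 − (8.314×273)/(2×96485) × (12.206) = 1.560 − 0.144 = 1.416 V.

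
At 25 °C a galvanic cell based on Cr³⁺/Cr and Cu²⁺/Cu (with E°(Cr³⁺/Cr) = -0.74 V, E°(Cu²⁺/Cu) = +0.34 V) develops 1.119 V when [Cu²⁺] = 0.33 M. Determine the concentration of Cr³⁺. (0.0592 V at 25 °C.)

From the Nernst equation, log Q = n(E° − E)/0.0592 = 6(1.08 − 1.119)/0.0592 = -3.953, so Q = 1.12 × 10^-4.
With Q = [Cr³⁺]^2/[Cu²⁺]^3 and the known concentrations, [Cr³⁺]^2 in the numerator gives [Cr³⁺] = 0.002 M.

0.002 M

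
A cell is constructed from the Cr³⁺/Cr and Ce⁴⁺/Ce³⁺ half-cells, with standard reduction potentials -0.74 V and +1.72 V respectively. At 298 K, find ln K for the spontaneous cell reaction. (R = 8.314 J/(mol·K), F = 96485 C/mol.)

E°_cell = +1.72 − (-0.74) = 2.46 V, with n = 3 electrons transferred.
At equilibrium E = 0, so the Nernst equation gives ln K = nFE°/RT = (3)(96485)(2.46)/((8.314)(298)) = 287.40.

ln K = 287.4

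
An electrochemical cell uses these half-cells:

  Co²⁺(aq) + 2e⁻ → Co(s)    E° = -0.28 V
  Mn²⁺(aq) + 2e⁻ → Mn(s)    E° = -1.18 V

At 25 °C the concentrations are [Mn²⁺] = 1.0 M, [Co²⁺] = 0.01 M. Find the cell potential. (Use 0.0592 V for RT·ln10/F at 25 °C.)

0.841 V

The Co²⁺/Co couple has the higher reduction potential and acts as the cathode, so E°_cell = -0.28 − (-1.18) = 0.90 V.
Balancing electrons gives n = 2; the reaction quotient is Q = [Mn²⁺]/[Co²⁺] = 100.
At 25 °C, E = E° − (0.0592/n) log Q = 0.90 − (0.0592/2)(2.000) = 0.900 − 0.059 = 0.841 V.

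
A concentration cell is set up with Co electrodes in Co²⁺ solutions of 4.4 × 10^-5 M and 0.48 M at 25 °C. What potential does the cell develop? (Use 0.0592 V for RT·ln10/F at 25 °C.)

0.12 V

Both half-cells are Co²⁺/Co, so E°_cell = 0. The concentrated side is the cathode; the cell reaction moves Co²⁺ from high to low concentration with n = 2.
Q = [Co²⁺]_dilute/[Co²⁺]_conc = 4.4 × 10^-5/0.48 = 9.17 × 10^-5.
E = 0 − (0.0592/2) log Q = −(0.0592/2)(-4.038) = 0.1195 V.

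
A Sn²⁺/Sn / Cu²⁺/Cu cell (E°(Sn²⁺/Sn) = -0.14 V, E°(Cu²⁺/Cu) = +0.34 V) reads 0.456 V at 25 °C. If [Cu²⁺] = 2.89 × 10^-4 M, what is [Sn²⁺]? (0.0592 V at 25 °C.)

0.0019 M

From the Nernst equation, log Q = n(E° − E)/0.0592 = 2(0.48 − 0.456)/0.0592 = 0.811, so Q = 6.47.
With Q = [Sn²⁺]/[Cu²⁺] and the known concentrations, [Sn²⁺] in the numerator gives [Sn²⁺] = 0.0019 M.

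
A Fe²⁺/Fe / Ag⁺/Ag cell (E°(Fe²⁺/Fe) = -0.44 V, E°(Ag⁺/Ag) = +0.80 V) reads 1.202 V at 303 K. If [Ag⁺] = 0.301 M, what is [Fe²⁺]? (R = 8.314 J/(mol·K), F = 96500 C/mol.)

1.7 M

From the Nernst equation, ln Q = nF(E° − E)/RT = 2×96500×(1.24 − 1.202)/(8.314×303) = 2.911, so Q = 18.4.
With Q = [Fe²⁺]/[Ag⁺]^2 and the known concentrations, [Fe²⁺] in the numerator gives [Fe²⁺] = 1.7 M.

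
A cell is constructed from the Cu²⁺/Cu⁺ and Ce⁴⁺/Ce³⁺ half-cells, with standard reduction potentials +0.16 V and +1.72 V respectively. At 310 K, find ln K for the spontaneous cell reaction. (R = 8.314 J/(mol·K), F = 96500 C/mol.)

E°_cell = +1.72 − (+0.16) = 1.56 V, with n = 1 electron transferred.
At equilibrium E = 0, so the Nernst equation gives ln K = nFE°/RT = (1)(96500)(1.56)/((8.314)(310)) = 58.41.

ln K = 58.4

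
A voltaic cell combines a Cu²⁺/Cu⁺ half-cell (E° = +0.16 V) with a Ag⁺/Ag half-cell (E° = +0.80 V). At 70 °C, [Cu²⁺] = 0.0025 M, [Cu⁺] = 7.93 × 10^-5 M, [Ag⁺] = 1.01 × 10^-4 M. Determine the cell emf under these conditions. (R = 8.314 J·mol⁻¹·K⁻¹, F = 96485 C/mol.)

0.266 V

The Ag⁺/Ag couple has the higher reduction potential and acts as the cathode, so E°_cell = +0.80 − (+0.16) = 0.64 V.
Balancing electrons gives n = 1; the reaction quotient is Q = [Cu²⁺]/([Cu⁺]·[Ag⁺]) = 3.12 × 10^5.
E = E° − (RT/nF) ln Q = 0.64 − (8.314×343)/(1×96485) × (12.651) = 0.640 − 0.374 = 0.266 V.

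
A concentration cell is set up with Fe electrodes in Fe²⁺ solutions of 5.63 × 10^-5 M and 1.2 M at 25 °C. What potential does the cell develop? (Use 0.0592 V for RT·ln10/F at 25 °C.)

Both half-cells are Fe²⁺/Fe, so E°_cell = 0. The concentrated side is the cathode; the cell reaction moves Fe²⁺ from high to low concentration with n = 2.
Q = [Fe²⁺]_dilute/[Fe²⁺]_conc = 5.63 × 10^-5/1.2 = 4.69 × 10^-5.
E = 0 − (0.0592/2) log Q = −(0.0592/2)(-4.329) = 0.1281 V.

0.13 V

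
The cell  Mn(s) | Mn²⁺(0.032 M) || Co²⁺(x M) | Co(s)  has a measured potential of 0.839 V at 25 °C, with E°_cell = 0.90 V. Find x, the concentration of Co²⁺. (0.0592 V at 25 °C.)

From the Nernst equation, log Q = n(E° − E)/0.0592 = 2(0.90 − 0.839)/0.0592 = 2.061, so Q = 115.
With Q = [Mn²⁺]/[Co²⁺] and the known concentrations, [Co²⁺] in the denominator gives [Co²⁺] = 2.8 × 10^-4 M.

2.8 × 10^-4 M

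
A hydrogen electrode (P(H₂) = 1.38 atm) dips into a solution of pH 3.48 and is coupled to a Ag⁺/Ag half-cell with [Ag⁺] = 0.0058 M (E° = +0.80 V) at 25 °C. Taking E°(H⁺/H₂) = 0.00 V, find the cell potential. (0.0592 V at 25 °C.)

The Ag⁺/Ag couple is the cathode, so E°_cell = 0.80 V; n = 2.
[H⁺] = 10^(−3.48) = 3.3 × 10^-4 M, and Q = [H⁺]^2 / ([Ag⁺]^2·P(H₂)) = 0.00236.
E = E° − (0.0592/2) log Q = 0.80 − (0.0592/2)(-2.627) = 0.878 V.

0.88 V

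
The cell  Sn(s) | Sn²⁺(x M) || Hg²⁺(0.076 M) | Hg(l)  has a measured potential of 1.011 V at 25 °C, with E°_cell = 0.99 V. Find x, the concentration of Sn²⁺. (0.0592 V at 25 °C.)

0.015 M

From the Nernst equation, log Q = n(E° − E)/0.0592 = 2(0.99 − 1.011)/0.0592 = -0.709, so Q = 0.195.
With Q = [Sn²⁺]/[Hg²⁺] and the known concentrations, [Sn²⁺] in the numerator gives [Sn²⁺] = 0.015 M.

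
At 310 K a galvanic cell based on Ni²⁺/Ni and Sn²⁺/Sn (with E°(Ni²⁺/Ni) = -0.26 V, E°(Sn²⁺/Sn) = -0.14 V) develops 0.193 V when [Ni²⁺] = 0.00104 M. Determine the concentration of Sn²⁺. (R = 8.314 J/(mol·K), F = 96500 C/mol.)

From the Nernst equation, ln Q = nF(E° − E)/RT = 2×96500×(0.12 − 0.193)/(8.314×310) = -5.466, so Q = 0.00423.
With Q = [Ni²⁺]/[Sn²⁺] and the known concentrations, [Sn²⁺] in the denominator gives [Sn²⁺] = 0.25 M.

0.25 M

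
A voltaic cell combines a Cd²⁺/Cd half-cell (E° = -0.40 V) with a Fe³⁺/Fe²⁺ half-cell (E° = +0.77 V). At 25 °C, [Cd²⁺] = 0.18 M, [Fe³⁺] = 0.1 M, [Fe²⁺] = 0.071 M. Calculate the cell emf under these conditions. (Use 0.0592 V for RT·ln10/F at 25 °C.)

1.20 V

The Fe³⁺/Fe²⁺ couple has the higher reduction potential and acts as the cathode, so E°_cell = +0.77 − (-0.40) = 1.17 V.
Balancing electrons gives n = 2; the reaction quotient is Q = [Cd²⁺]·[Fe²⁺]^2/[Fe³⁺]^2 = 0.0907.
At 25 °C, E = E° − (0.0592/n) log Q = 1.17 − (0.0592/2)(-1.042) = 1.170 + 0.031 = 1.201 V.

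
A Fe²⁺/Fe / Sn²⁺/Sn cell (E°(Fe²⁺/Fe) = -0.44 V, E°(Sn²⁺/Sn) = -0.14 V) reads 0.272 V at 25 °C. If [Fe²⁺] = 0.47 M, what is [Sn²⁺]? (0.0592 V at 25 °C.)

0.053 M

From the Nernst equation, log Q = n(E° − E)/0.0592 = 2(0.30 − 0.272)/0.0592 = 0.946, so Q = 8.83.
With Q = [Fe²⁺]/[Sn²⁺] and the known concentrations, [Sn²⁺] in the denominator gives [Sn²⁺] = 0.053 M.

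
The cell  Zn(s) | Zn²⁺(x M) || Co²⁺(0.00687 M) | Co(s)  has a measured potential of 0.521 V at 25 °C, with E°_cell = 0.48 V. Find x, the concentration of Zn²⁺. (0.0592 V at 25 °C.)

From the Nernst equation, log Q = n(E° − E)/0.0592 = 2(0.48 − 0.521)/0.0592 = -1.385, so Q = 0.0412.
With Q = [Zn²⁺]/[Co²⁺] and the known concentrations, [Zn²⁺] in the numerator gives [Zn²⁺] = 2.8 × 10^-4 M.

2.8 × 10^-4 M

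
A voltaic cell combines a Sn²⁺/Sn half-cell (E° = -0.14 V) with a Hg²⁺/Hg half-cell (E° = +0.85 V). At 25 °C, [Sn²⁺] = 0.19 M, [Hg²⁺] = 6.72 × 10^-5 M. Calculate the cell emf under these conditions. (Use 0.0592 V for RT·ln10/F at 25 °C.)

The Hg²⁺/Hg couple has the higher reduction potential and acts as the cathode, so E°_cell = +0.85 − (-0.14) = 0.99 V.
Balancing electrons gives n = 2; the reaction quotient is Q = [Sn²⁺]/[Hg²⁺] = 2830.
At 25 °C, E = E° − (0.0592/n) log Q = 0.99 − (0.0592/2)(3.451) = 0.990 − 0.102 = 0.888 V.

0.888 V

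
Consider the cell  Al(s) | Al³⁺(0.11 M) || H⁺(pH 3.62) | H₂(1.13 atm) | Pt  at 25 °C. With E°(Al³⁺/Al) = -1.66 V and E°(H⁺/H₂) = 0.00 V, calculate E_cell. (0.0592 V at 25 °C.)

1.46 V

The hydrogen couple is the cathode, so E°_cell = 1.66 V; n = 6.
[H⁺] = 10^(−3.62) = 2.4 × 10^-4 M, and Q = [Al³⁺]^2·P(H₂)^3 / [H⁺]^6 = 9.16 × 10^19.
E = E° − (0.0592/6) log Q = 1.66 − (0.0592/6)(19.962) = 1.463 V.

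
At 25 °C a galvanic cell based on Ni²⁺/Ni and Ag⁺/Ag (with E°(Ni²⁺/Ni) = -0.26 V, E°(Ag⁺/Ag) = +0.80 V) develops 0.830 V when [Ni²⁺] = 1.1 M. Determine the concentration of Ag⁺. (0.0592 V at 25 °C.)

From the Nernst equation, log Q = n(E° − E)/0.0592 = 2(1.06 − 0.830)/0.0592 = 7.770, so Q = 5.89 × 10^7.
With Q = [Ni²⁺]/[Ag⁺]^2 and the known concentrations, [Ag⁺]^2 in the denominator gives [Ag⁺] = 1.4 × 10^-4 M.

1.4 × 10^-4 M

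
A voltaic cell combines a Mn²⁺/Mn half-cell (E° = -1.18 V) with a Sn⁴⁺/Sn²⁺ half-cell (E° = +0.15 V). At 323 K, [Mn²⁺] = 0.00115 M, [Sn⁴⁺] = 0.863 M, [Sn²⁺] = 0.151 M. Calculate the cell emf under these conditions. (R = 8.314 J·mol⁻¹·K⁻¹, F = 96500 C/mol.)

1.45 V

The Sn⁴⁺/Sn²⁺ couple has the higher reduction potential and acts as the cathode, so E°_cell = +0.15 − (-1.18) = 1.33 V.
Balancing electrons gives n = 2; the reaction quotient is Q = [Mn²⁺]·[Sn²⁺]/[Sn⁴⁺] = 2.01 × 10^-4.
E = E° − (RT/nF) ln Q = 1.33 − (8.314×323)/(2×96500) × (-8.511) = 1.330 + 0.118 = 1.448 V.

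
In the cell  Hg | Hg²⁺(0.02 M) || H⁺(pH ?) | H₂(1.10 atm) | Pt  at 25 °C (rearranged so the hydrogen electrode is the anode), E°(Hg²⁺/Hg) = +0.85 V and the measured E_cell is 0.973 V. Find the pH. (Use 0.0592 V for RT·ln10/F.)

E°_cell = 0.85 V and n = 2.
log Q = n(E° − E)/0.0592 = 2×(0.85 − 0.973)/0.0592 = -4.155.
With Q = [H⁺]^2 / ([Hg²⁺]·P(H₂)), solving for [H⁺] gives log[H⁺] = -2.906, so pH = 2.91.

pH = 2.91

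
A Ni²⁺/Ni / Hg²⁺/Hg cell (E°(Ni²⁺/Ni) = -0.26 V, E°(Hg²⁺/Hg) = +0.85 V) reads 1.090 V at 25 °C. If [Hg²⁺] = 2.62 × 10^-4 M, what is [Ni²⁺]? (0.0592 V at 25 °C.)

0.0012 M

From the Nernst equation, log Q = n(E° − E)/0.0592 = 2(1.11 − 1.090)/0.0592 = 0.676, so Q = 4.74.
With Q = [Ni²⁺]/[Hg²⁺] and the known concentrations, [Ni²⁺] in the numerator gives [Ni²⁺] = 0.0012 M.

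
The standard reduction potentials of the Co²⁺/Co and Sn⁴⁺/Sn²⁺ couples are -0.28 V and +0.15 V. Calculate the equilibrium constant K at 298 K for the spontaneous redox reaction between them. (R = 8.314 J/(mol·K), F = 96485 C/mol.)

3.5 × 10^14

E°_cell = +0.15 − (-0.28) = 0.43 V, with n = 2 electrons transferred.
At equilibrium E = 0, so the Nernst equation gives ln K = nFE°/RT = (2)(96485)(0.43)/((8.314)(298)) = 33.49.
K = e^33.49 = 3.5 × 10^14.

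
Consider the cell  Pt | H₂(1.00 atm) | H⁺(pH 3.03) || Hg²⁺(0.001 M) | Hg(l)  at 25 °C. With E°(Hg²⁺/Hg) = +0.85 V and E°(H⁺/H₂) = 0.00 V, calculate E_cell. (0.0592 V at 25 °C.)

0.94 V

The Hg²⁺/Hg couple is the cathode, so E°_cell = 0.85 V; n = 2.
[H⁺] = 10^(−3.03) = 9.3 × 10^-4 M, and Q = [H⁺]^2 / ([Hg²⁺]·P(H₂)) = 8.71 × 10^-4.
E = E° − (0.0592/2) log Q = 0.85 − (0.0592/2)(-3.060) = 0.941 V.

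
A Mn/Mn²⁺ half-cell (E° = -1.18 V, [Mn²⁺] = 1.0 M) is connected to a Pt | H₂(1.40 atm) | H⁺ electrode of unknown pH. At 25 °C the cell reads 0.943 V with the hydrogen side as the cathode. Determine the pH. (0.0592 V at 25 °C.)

pH = 3.93

E°_cell = 1.18 V and n = 2.
log Q = n(E° − E)/0.0592 = 2×(1.18 − 0.943)/0.0592 = 8.007.
With Q = [Mn²⁺]·P(H₂) / [H⁺]^2, solving for [H⁺] gives log[H⁺] = -3.930, so pH = 3.93.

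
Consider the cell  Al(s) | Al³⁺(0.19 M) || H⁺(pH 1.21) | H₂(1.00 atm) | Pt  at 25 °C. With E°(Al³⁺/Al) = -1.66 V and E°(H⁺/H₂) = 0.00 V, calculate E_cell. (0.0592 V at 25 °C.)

1.60 V

The hydrogen couple is the cathode, so E°_cell = 1.66 V; n = 6.
[H⁺] = 10^(−1.21) = 0.062 M, and Q = [Al³⁺]^2·P(H₂)^3 / [H⁺]^6 = 6.57 × 10^5.
E = E° − (0.0592/6) log Q = 1.66 − (0.0592/6)(5.818) = 1.603 V.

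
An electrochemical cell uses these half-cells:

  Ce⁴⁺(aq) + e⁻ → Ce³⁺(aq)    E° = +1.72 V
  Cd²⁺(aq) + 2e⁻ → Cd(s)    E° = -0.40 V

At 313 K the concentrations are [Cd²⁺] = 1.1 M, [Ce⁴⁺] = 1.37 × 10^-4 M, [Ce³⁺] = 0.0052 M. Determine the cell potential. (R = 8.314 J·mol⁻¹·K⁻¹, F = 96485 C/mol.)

The Ce⁴⁺/Ce³⁺ couple has the higher reduction potential and acts as the cathode, so E°_cell = +1.72 − (-0.40) = 2.12 V.
Balancing electrons gives n = 2; the reaction quotient is Q = [Cd²⁺]·[Ce³⁺]^2/[Ce⁴⁺]^2 = 1580.
E = E° − (RT/nF) ln Q = 2.12 − (8.314×313)/(2×96485) × (7.368) = 2.120 − 0.099 = 2.021 V.

2.02 V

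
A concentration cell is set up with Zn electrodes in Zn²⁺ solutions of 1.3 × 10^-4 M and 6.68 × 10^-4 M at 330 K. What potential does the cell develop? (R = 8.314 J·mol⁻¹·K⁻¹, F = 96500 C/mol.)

Both half-cells are Zn²⁺/Zn, so E°_cell = 0. The concentrated side is the cathode; the cell reaction moves Zn²⁺ from high to low concentration with n = 2.
Q = [Zn²⁺]_dilute/[Zn²⁺]_conc = 1.3 × 10^-4/6.68 × 10^-4 = 0.195.
E = 0 − (RT/nF) ln Q = −((8.314×330)/(2×96500))(-1.637) = 0.0233 V.

0.023 V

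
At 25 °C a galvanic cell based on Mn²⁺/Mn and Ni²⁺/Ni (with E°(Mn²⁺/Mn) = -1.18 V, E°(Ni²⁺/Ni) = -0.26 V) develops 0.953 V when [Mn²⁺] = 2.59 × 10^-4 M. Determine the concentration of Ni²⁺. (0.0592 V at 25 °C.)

From the Nernst equation, log Q = n(E° − E)/0.0592 = 2(0.92 − 0.953)/0.0592 = -1.115, so Q = 0.0768.
With Q = [Mn²⁺]/[Ni²⁺] and the known concentrations, [Ni²⁺] in the denominator gives [Ni²⁺] = 0.0034 M.

0.0034 M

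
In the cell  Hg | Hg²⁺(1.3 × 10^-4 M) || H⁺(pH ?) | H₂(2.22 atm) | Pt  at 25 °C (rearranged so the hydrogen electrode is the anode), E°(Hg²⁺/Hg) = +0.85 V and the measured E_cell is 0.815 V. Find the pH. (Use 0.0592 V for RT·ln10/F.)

pH = 1.18

E°_cell = 0.85 V and n = 2.
log Q = n(E° − E)/0.0592 = 2×(0.85 − 0.815)/0.0592 = 1.182.
With Q = [H⁺]^2 / ([Hg²⁺]·P(H₂)), solving for [H⁺] gives log[H⁺] = -1.179, so pH = 1.18.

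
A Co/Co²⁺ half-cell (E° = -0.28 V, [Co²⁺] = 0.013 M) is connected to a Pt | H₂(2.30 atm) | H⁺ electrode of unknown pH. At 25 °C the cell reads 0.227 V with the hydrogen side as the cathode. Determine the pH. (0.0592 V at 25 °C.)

E°_cell = 0.28 V and n = 2.
log Q = n(E° − E)/0.0592 = 2×(0.28 − 0.227)/0.0592 = 1.791.
With Q = [Co²⁺]·P(H₂) / [H⁺]^2, solving for [H⁺] gives log[H⁺] = -1.657, so pH = 1.66.

pH = 1.66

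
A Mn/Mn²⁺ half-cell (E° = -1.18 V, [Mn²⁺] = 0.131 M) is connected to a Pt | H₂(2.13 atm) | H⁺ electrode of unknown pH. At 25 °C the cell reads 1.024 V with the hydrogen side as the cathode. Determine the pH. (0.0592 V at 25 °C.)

pH = 2.91

E°_cell = 1.18 V and n = 2.
log Q = n(E° − E)/0.0592 = 2×(1.18 − 1.024)/0.0592 = 5.270.
With Q = [Mn²⁺]·P(H₂) / [H⁺]^2, solving for [H⁺] gives log[H⁺] = -2.912, so pH = 2.91.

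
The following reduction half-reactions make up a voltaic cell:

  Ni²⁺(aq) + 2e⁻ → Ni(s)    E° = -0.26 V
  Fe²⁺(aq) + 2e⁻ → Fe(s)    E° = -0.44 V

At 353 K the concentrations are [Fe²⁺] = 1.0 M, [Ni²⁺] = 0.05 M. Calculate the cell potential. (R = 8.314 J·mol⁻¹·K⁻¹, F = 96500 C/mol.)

0.134 V

The Ni²⁺/Ni couple has the higher reduction potential and acts as the cathode, so E°_cell = -0.26 − (-0.44) = 0.18 V.
Balancing electrons gives n = 2; the reaction quotient is Q = [Fe²⁺]/[Ni²⁺] = 20.0.
E = E° − (RT/nF) ln Q = 0.18 − (8.314×353)/(2×96500) × (2.996) = 0.180 − 0.046 = 0.134 V.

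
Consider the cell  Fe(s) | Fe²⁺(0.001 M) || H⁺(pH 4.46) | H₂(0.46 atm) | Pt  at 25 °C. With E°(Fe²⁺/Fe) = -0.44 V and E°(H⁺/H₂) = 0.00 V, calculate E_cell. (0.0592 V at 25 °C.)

0.27 V

The hydrogen couple is the cathode, so E°_cell = 0.44 V; n = 2.
[H⁺] = 10^(−4.46) = 3.5 × 10^-5 M, and Q = [Fe²⁺]·P(H₂) / [H⁺]^2 = 3.83 × 10^5.
E = E° − (0.0592/2) log Q = 0.44 − (0.0592/2)(5.583) = 0.275 V.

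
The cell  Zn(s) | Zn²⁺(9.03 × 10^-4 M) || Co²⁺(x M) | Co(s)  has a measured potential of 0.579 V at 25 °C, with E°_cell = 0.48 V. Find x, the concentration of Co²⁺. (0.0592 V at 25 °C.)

From the Nernst equation, log Q = n(E° − E)/0.0592 = 2(0.48 − 0.579)/0.0592 = -3.345, so Q = 4.52 × 10^-4.
With Q = [Zn²⁺]/[Co²⁺] and the known concentrations, [Co²⁺] in the denominator gives [Co²⁺] = 2.0 M.

2.0 M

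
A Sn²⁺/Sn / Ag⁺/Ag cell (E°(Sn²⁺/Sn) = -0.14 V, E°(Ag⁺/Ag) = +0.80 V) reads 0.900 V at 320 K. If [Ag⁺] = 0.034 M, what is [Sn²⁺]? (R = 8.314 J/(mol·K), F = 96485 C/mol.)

From the Nernst equation, ln Q = nF(E° − E)/RT = 2×96485×(0.94 − 0.900)/(8.314×320) = 2.901, so Q = 18.2.
With Q = [Sn²⁺]/[Ag⁺]^2 and the known concentrations, [Sn²⁺] in the numerator gives [Sn²⁺] = 0.021 M.

0.021 M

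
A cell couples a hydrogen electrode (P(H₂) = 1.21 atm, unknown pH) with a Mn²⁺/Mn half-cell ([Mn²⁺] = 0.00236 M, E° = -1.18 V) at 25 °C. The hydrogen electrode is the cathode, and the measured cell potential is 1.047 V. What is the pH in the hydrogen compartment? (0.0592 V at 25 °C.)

pH = 3.52

E°_cell = 1.18 V and n = 2.
log Q = n(E° − E)/0.0592 = 2×(1.18 − 1.047)/0.0592 = 4.493.
With Q = [Mn²⁺]·P(H₂) / [H⁺]^2, solving for [H⁺] gives log[H⁺] = -3.519, so pH = 3.52.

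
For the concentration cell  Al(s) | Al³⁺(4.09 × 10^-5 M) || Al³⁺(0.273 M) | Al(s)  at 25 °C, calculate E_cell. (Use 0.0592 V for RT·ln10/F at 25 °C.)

Both half-cells are Al³⁺/Al, so E°_cell = 0. The concentrated side is the cathode; the cell reaction moves Al³⁺ from high to low concentration with n = 3.
Q = [Al³⁺]_dilute/[Al³⁺]_conc = 4.09 × 10^-5/0.273 = 1.5 × 10^-4.
E = 0 − (0.0592/3) log Q = −(0.0592/3)(-3.824) = 0.0755 V.

0.075 V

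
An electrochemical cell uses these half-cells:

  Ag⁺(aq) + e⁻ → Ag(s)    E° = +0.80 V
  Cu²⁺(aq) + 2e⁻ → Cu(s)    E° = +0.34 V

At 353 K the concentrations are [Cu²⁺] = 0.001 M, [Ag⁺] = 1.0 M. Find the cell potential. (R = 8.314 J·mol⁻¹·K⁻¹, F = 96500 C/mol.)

The Ag⁺/Ag couple has the higher reduction potential and acts as the cathode, so E°_cell = +0.80 − (+0.34) = 0.46 V.
Balancing electrons gives n = 2; the reaction quotient is Q = [Cu²⁺]/[Ag⁺]^2 = 0.00100.
E = E° − (RT/nF) ln Q = 0.46 − (8.314×353)/(2×96500) × (-6.908) = 0.460 + 0.105 = 0.565 V.

0.565 V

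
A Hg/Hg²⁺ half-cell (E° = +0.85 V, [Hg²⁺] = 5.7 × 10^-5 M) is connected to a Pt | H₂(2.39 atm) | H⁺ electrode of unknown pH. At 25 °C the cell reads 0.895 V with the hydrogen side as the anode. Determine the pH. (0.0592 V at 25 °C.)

E°_cell = 0.85 V and n = 2.
log Q = n(E° − E)/0.0592 = 2×(0.85 − 0.895)/0.0592 = -1.520.
With Q = [H⁺]^2 / ([Hg²⁺]·P(H₂)), solving for [H⁺] gives log[H⁺] = -2.693, so pH = 2.69.

pH = 2.69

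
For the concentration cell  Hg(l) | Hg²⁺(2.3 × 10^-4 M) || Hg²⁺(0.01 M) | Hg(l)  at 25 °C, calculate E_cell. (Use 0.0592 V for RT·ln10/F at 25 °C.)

Both half-cells are Hg²⁺/Hg, so E°_cell = 0. The concentrated side is the cathode; the cell reaction moves Hg²⁺ from high to low concentration with n = 2.
Q = [Hg²⁺]_dilute/[Hg²⁺]_conc = 2.3 × 10^-4/0.01 = 0.0230.
E = 0 − (0.0592/2) log Q = −(0.0592/2)(-1.638) = 0.0485 V.

0.048 V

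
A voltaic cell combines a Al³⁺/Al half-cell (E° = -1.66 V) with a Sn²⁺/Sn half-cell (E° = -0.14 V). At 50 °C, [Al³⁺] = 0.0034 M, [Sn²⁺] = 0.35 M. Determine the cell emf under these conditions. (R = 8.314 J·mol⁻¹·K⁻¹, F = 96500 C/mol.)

The Sn²⁺/Sn couple has the higher reduction potential and acts as the cathode, so E°_cell = -0.14 − (-1.66) = 1.52 V.
Balancing electrons gives n = 6; the reaction quotient is Q = [Al³⁺]^2/[Sn²⁺]^3 = 2.7 × 10^-4.
E = E° − (RT/nF) ln Q = 1.52 − (8.314×323)/(6×96500) × (-8.218) = 1.520 + 0.038 = 1.558 V.

1.56 V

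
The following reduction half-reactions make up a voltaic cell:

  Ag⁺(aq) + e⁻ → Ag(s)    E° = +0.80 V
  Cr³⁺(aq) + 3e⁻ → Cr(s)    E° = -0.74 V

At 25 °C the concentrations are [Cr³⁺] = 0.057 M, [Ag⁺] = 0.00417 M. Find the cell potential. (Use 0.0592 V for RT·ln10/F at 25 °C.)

1.42 V

The Ag⁺/Ag couple has the higher reduction potential and acts as the cathode, so E°_cell = +0.80 − (-0.74) = 1.54 V.
Balancing electrons gives n = 3; the reaction quotient is Q = [Cr³⁺]/[Ag⁺]^3 = 7.86 × 10^5.
At 25 °C, E = E° − (0.0592/n) log Q = 1.54 − (0.0592/3)(5.895) = 1.540 − 0.116 = 1.424 V.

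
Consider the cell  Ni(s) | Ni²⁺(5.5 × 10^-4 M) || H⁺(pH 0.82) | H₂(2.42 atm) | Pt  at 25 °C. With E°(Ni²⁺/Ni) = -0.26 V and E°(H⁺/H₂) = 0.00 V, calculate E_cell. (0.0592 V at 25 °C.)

The hydrogen couple is the cathode, so E°_cell = 0.26 V; n = 2.
[H⁺] = 10^(−0.82) = 0.15 M, and Q = [Ni²⁺]·P(H₂) / [H⁺]^2 = 0.0581.
E = E° − (0.0592/2) log Q = 0.26 − (0.0592/2)(-1.236) = 0.297 V.

0.30 V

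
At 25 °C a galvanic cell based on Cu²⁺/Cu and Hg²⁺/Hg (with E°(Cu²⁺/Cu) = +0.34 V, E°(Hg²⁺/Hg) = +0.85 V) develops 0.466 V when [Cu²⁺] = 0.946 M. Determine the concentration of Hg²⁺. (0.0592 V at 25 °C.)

From the Nernst equation, log Q = n(E° − E)/0.0592 = 2(0.51 − 0.466)/0.0592 = 1.486, so Q = 30.7.
With Q = [Cu²⁺]/[Hg²⁺] and the known concentrations, [Hg²⁺] in the denominator gives [Hg²⁺] = 0.031 M.

0.031 M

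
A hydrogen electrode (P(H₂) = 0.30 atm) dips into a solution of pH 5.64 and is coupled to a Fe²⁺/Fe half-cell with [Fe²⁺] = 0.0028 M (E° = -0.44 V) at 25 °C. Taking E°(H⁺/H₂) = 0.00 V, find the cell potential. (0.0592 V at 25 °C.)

0.20 V

The hydrogen couple is the cathode, so E°_cell = 0.44 V; n = 2.
[H⁺] = 10^(−5.64) = 2.3 × 10^-6 M, and Q = [Fe²⁺]·P(H₂) / [H⁺]^2 = 1.6 × 10^8.
E = E° − (0.0592/2) log Q = 0.44 − (0.0592/2)(8.204) = 0.197 V.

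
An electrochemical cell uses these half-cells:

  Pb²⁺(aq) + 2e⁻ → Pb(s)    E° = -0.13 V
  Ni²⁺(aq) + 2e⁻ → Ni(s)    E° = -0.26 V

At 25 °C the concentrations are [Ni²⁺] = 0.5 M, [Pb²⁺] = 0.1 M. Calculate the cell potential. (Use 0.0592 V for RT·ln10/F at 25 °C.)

0.109 V

The Pb²⁺/Pb couple has the higher reduction potential and acts as the cathode, so E°_cell = -0.13 − (-0.26) = 0.13 V.
Balancing electrons gives n = 2; the reaction quotient is Q = [Ni²⁺]/[Pb²⁺] = 5.00.
At 25 °C, E = E° − (0.0592/n) log Q = 0.13 − (0.0592/2)(0.699) = 0.130 − 0.021 = 0.109 V.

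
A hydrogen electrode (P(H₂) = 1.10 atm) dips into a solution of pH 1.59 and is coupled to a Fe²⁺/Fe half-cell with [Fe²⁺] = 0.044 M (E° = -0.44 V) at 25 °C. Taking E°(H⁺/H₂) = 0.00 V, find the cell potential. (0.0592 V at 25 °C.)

The hydrogen couple is the cathode, so E°_cell = 0.44 V; n = 2.
[H⁺] = 10^(−1.59) = 0.026 M, and Q = [Fe²⁺]·P(H₂) / [H⁺]^2 = 73.3.
E = E° − (0.0592/2) log Q = 0.44 − (0.0592/2)(1.865) = 0.385 V.

0.38 V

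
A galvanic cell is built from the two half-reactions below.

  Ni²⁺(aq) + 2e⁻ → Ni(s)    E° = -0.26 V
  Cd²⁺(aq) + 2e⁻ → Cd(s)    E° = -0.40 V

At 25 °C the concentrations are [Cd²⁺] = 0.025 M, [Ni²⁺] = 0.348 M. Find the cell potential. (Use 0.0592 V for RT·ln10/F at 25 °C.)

0.174 V

The Ni²⁺/Ni couple has the higher reduction potential and acts as the cathode, so E°_cell = -0.26 − (-0.40) = 0.14 V.
Balancing electrons gives n = 2; the reaction quotient is Q = [Cd²⁺]/[Ni²⁺] = 0.0718.
At 25 °C, E = E° − (0.0592/n) log Q = 0.14 − (0.0592/2)(-1.144) = 0.140 + 0.034 = 0.174 V.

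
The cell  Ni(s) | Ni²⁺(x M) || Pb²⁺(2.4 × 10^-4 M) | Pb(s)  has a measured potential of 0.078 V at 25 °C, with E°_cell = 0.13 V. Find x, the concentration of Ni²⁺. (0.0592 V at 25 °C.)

0.014 M

From the Nernst equation, log Q = n(E° − E)/0.0592 = 2(0.13 − 0.078)/0.0592 = 1.757, so Q = 57.1.
With Q = [Ni²⁺]/[Pb²⁺] and the known concentrations, [Ni²⁺] in the numerator gives [Ni²⁺] = 0.014 M.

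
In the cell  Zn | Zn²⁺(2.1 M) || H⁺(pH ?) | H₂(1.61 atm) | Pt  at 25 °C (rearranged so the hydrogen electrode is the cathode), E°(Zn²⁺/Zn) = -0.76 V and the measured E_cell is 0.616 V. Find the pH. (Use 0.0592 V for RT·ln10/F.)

E°_cell = 0.76 V and n = 2.
log Q = n(E° − E)/0.0592 = 2×(0.76 − 0.616)/0.0592 = 4.865.
With Q = [Zn²⁺]·P(H₂) / [H⁺]^2, solving for [H⁺] gives log[H⁺] = -2.168, so pH = 2.17.

pH = 2.17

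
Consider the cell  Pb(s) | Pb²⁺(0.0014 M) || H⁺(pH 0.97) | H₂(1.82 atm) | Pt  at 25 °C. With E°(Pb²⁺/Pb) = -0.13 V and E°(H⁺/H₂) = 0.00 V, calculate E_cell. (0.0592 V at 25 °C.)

0.15 V

The hydrogen couple is the cathode, so E°_cell = 0.13 V; n = 2.
[H⁺] = 10^(−0.97) = 0.11 M, and Q = [Pb²⁺]·P(H₂) / [H⁺]^2 = 0.222.
E = E° − (0.0592/2) log Q = 0.13 − (0.0592/2)(-0.654) = 0.149 V.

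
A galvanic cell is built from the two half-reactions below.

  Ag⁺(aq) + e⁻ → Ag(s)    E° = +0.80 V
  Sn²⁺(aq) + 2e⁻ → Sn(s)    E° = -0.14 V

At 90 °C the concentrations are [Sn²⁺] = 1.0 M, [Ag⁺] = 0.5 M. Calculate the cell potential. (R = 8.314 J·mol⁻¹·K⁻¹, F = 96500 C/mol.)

The Ag⁺/Ag couple has the higher reduction potential and acts as the cathode, so E°_cell = +0.80 − (-0.14) = 0.94 V.
Balancing electrons gives n = 2; the reaction quotient is Q = [Sn²⁺]/[Ag⁺]^2 = 4.00.
E = E° − (RT/nF) ln Q = 0.94 − (8.314×363)/(2×96500) × (1.386) = 0.940 − 0.022 = 0.918 V.

0.918 V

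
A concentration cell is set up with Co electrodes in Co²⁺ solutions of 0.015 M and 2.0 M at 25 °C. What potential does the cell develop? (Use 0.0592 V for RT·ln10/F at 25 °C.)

Both half-cells are Co²⁺/Co, so E°_cell = 0. The concentrated side is the cathode; the cell reaction moves Co²⁺ from high to low concentration with n = 2.
Q = [Co²⁺]_dilute/[Co²⁺]_conc = 0.015/2.0 = 0.00750.
E = 0 − (0.0592/2) log Q = −(0.0592/2)(-2.125) = 0.0629 V.

0.063 V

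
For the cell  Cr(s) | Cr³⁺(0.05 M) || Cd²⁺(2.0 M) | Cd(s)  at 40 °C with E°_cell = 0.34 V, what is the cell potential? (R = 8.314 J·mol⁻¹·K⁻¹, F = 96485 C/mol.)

Balancing electrons gives n = 6; the reaction quotient is Q = [Cr³⁺]^2/[Cd²⁺]^3 = 3.13 × 10^-4.
E = E° − (RT/nF) ln Q = 0.34 − (8.314×313)/(6×96485) × (-8.071) = 0.340 + 0.036 = 0.376 V.

0.376 V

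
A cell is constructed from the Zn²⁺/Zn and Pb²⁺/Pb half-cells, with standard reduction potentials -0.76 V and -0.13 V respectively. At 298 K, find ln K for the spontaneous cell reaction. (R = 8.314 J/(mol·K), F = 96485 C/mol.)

ln K = 49.1

E°_cell = -0.13 − (-0.76) = 0.63 V, with n = 2 electrons transferred.
At equilibrium E = 0, so the Nernst equation gives ln K = nFE°/RT = (2)(96485)(0.63)/((8.314)(298)) = 49.07.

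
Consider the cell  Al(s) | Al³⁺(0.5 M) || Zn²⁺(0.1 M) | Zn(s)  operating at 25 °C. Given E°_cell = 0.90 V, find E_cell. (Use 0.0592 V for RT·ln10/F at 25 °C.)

Balancing electrons gives n = 6; the reaction quotient is Q = [Al³⁺]^2/[Zn²⁺]^3 = 250.
At 25 °C, E = E° − (0.0592/n) log Q = 0.90 − (0.0592/6)(2.398) = 0.900 − 0.024 = 0.876 V.

0.876 V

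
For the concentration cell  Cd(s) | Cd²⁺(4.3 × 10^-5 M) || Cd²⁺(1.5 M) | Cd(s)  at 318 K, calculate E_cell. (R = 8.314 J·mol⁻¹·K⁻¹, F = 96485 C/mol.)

Both half-cells are Cd²⁺/Cd, so E°_cell = 0. The concentrated side is the cathode; the cell reaction moves Cd²⁺ from high to low concentration with n = 2.
Q = [Cd²⁺]_dilute/[Cd²⁺]_conc = 4.3 × 10^-5/1.5 = 2.87 × 10^-5.
E = 0 − (RT/nF) ln Q = −((8.314×318)/(2×96485))(-10.460) = 0.1433 V.

0.14 V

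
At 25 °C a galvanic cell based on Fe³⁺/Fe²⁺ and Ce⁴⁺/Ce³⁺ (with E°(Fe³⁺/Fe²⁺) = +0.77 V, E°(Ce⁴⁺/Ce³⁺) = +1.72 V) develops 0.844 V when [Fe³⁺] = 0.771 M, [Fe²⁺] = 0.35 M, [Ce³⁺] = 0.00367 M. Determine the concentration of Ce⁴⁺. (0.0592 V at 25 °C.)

1.3 × 10^-4 M

From the Nernst equation, log Q = n(E° − E)/0.0592 = 1(0.95 − 0.844)/0.0592 = 1.791, so Q = 61.7.
With Q = [Fe³⁺]·[Ce³⁺]/([Fe²⁺]·[Ce⁴⁺]) and the known concentrations, [Ce⁴⁺] in the denominator gives [Ce⁴⁺] = 1.3 × 10^-4 M.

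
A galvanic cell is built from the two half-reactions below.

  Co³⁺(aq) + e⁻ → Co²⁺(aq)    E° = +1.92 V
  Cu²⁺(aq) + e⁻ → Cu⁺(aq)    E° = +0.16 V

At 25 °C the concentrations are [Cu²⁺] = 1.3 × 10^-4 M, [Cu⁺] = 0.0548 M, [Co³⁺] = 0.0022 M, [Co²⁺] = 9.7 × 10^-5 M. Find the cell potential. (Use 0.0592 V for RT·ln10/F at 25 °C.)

The Co³⁺/Co²⁺ couple has the higher reduction potential and acts as the cathode, so E°_cell = +1.92 − (+0.16) = 1.76 V.
Balancing electrons gives n = 1; the reaction quotient is Q = [Cu²⁺]·[Co²⁺]/([Cu⁺]·[Co³⁺]) = 1.05 × 10^-4.
At 25 °C, E = E° − (0.0592/n) log Q = 1.76 − (0.0592/1)(-3.980) = 1.760 + 0.236 = 1.996 V.

2.00 V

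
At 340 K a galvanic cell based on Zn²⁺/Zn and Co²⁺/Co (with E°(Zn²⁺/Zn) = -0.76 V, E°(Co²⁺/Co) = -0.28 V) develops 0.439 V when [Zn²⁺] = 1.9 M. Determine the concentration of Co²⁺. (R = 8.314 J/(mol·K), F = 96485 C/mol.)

From the Nernst equation, ln Q = nF(E° − E)/RT = 2×96485×(0.48 − 0.439)/(8.314×340) = 2.799, so Q = 16.4.
With Q = [Zn²⁺]/[Co²⁺] and the known concentrations, [Co²⁺] in the denominator gives [Co²⁺] = 0.12 M.

0.12 M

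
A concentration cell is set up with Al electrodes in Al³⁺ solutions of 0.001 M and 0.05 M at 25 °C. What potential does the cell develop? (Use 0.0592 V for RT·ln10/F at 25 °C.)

0.034 V

Both half-cells are Al³⁺/Al, so E°_cell = 0. The concentrated side is the cathode; the cell reaction moves Al³⁺ from high to low concentration with n = 3.
Q = [Al³⁺]_dilute/[Al³⁺]_conc = 0.001/0.05 = 0.0200.
E = 0 − (0.0592/3) log Q = −(0.0592/3)(-1.699) = 0.0335 V.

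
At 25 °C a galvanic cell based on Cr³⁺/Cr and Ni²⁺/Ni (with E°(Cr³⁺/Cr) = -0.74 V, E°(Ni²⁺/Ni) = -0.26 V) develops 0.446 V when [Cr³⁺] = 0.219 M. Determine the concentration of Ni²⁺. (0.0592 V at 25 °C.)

From the Nernst equation, log Q = n(E° − E)/0.0592 = 6(0.48 − 0.446)/0.0592 = 3.446, so Q = 2790.
With Q = [Cr³⁺]^2/[Ni²⁺]^3 and the known concentrations, [Ni²⁺]^3 in the denominator gives [Ni²⁺] = 0.026 M.

0.026 M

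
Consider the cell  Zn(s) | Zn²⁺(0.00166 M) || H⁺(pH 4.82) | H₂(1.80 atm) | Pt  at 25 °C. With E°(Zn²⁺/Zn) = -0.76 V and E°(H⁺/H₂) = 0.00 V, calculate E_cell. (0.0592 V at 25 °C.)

0.55 V

The hydrogen couple is the cathode, so E°_cell = 0.76 V; n = 2.
[H⁺] = 10^(−4.82) = 1.5 × 10^-5 M, and Q = [Zn²⁺]·P(H₂) / [H⁺]^2 = 1.3 × 10^7.
E = E° − (0.0592/2) log Q = 0.76 − (0.0592/2)(7.115) = 0.549 V.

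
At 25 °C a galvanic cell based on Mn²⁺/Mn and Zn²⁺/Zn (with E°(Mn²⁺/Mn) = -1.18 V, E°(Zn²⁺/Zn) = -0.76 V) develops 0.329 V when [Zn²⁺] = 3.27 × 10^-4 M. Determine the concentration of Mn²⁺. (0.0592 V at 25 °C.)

From the Nernst equation, log Q = n(E° − E)/0.0592 = 2(0.42 − 0.329)/0.0592 = 3.074, so Q = 1190.
With Q = [Mn²⁺]/[Zn²⁺] and the known concentrations, [Mn²⁺] in the numerator gives [Mn²⁺] = 0.39 M.

0.39 M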